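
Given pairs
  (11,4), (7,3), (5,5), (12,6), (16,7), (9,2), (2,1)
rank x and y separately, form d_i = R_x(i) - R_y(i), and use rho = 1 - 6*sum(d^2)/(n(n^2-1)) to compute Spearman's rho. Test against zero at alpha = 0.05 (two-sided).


Step 1: Rank x and y separately (midranks; no ties here).
rank(x): 11->5, 7->3, 5->2, 12->6, 16->7, 9->4, 2->1
rank(y): 4->4, 3->3, 5->5, 6->6, 7->7, 2->2, 1->1
Step 2: d_i = R_x(i) - R_y(i); compute d_i^2.
  (5-4)^2=1, (3-3)^2=0, (2-5)^2=9, (6-6)^2=0, (7-7)^2=0, (4-2)^2=4, (1-1)^2=0
sum(d^2) = 14.
Step 3: rho = 1 - 6*14 / (7*(7^2 - 1)) = 1 - 84/336 = 0.750000.
Step 4: Under H0, t = rho * sqrt((n-2)/(1-rho^2)) = 2.5355 ~ t(5).
Step 5: Two-sided p-value from the t-distribution with 5 df = 0.052181.
Step 6: alpha = 0.05. fail to reject H0.

rho = 0.7500, p = 0.052181, fail to reject H0 at alpha = 0.05.


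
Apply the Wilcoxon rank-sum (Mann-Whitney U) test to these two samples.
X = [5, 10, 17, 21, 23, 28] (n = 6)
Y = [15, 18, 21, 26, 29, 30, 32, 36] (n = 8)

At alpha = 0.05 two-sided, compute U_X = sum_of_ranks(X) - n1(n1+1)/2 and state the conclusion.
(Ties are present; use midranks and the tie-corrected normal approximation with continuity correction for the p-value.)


Step 1: Combine and sort all 14 observations; assign midranks.
sorted (value, group): (5,X), (10,X), (15,Y), (17,X), (18,Y), (21,X), (21,Y), (23,X), (26,Y), (28,X), (29,Y), (30,Y), (32,Y), (36,Y)
ranks: 5->1, 10->2, 15->3, 17->4, 18->5, 21->6.5, 21->6.5, 23->8, 26->9, 28->10, 29->11, 30->12, 32->13, 36->14
Step 2: Rank sum for X: R1 = 1 + 2 + 4 + 6.5 + 8 + 10 = 31.5.
Step 3: U_X = R1 - n1(n1+1)/2 = 31.5 - 6*7/2 = 31.5 - 21 = 10.5.
       U_Y = n1*n2 - U_X = 48 - 10.5 = 37.5.
Step 4: Ties are present, so use the tie-corrected normal approximation (with continuity correction) for the p-value.
Step 5: p-value = 0.092930; compare to alpha = 0.05. fail to reject H0.

U_X = 10.5, p = 0.092930, fail to reject H0 at alpha = 0.05.


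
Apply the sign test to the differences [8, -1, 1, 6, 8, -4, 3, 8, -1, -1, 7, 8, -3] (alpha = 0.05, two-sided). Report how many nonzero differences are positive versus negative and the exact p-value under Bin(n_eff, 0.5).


Step 1: Discard zero differences. Original n = 13; n_eff = number of nonzero differences = 13.
Nonzero differences (with sign): +8, -1, +1, +6, +8, -4, +3, +8, -1, -1, +7, +8, -3
Step 2: Count signs: positive = 8, negative = 5.
Step 3: Under H0: P(positive) = 0.5, so the number of positives S ~ Bin(13, 0.5).
Step 4: Two-sided exact p-value = sum of Bin(13,0.5) probabilities at or below the observed probability = 0.581055.
Step 5: alpha = 0.05. fail to reject H0.

n_eff = 13, pos = 8, neg = 5, p = 0.581055, fail to reject H0.


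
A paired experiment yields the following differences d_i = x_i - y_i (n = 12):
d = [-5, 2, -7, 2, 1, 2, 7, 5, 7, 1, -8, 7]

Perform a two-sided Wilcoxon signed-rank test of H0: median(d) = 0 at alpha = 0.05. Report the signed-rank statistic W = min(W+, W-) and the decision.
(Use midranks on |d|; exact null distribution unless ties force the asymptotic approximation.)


Step 1: Drop any zero differences (none here) and take |d_i|.
|d| = [5, 2, 7, 2, 1, 2, 7, 5, 7, 1, 8, 7]
Step 2: Midrank |d_i| (ties get averaged ranks).
ranks: |5|->6.5, |2|->4, |7|->9.5, |2|->4, |1|->1.5, |2|->4, |7|->9.5, |5|->6.5, |7|->9.5, |1|->1.5, |8|->12, |7|->9.5
Step 3: Attach original signs; sum ranks with positive sign and with negative sign.
W+ = 4 + 4 + 1.5 + 4 + 9.5 + 6.5 + 9.5 + 1.5 + 9.5 = 50
W- = 6.5 + 9.5 + 12 = 28
(Check: W+ + W- = 78 should equal n(n+1)/2 = 78.)
Step 4: Test statistic W = min(W+, W-) = 28.
Step 5: Ties in |d|, so use the tie-corrected normal approximation.
        E[W] = n(n+1)/4 = 12*13/4 = 39.
        Tie groups: |d|=1 (t=2), |d|=2 (t=3), |d|=5 (t=2), |d|=7 (t=4); sum(t^3 - t) = 96.
        Var[W] = n(n+1)(2n+1)/24 - sum(t^3-t)/48 = 3900/24 - 96/48 = 160.5.
        z = (W - E[W]) / sqrt(Var[W]) = (28 - 39) / 12.6689 = -0.8683.
        Two-sided p = 2*Phi(z) = 0.385246.
Step 6: alpha = 0.05. fail to reject H0.

W+ = 50, W- = 28, W = min = 28, p = 0.385246, fail to reject H0.


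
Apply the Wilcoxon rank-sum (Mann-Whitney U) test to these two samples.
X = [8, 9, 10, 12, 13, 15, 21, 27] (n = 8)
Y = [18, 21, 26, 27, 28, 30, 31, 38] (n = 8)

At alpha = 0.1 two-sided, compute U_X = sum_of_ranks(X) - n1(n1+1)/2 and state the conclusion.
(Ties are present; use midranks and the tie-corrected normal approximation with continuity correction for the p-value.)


Step 1: Combine and sort all 16 observations; assign midranks.
sorted (value, group): (8,X), (9,X), (10,X), (12,X), (13,X), (15,X), (18,Y), (21,X), (21,Y), (26,Y), (27,X), (27,Y), (28,Y), (30,Y), (31,Y), (38,Y)
ranks: 8->1, 9->2, 10->3, 12->4, 13->5, 15->6, 18->7, 21->8.5, 21->8.5, 26->10, 27->11.5, 27->11.5, 28->13, 30->14, 31->15, 38->16
Step 2: Rank sum for X: R1 = 1 + 2 + 3 + 4 + 5 + 6 + 8.5 + 11.5 = 41.
Step 3: U_X = R1 - n1(n1+1)/2 = 41 - 8*9/2 = 41 - 36 = 5.
       U_Y = n1*n2 - U_X = 64 - 5 = 59.
Step 4: Ties are present, so use the tie-corrected normal approximation (with continuity correction) for the p-value.
Step 5: p-value = 0.005317; compare to alpha = 0.1. reject H0.

U_X = 5, p = 0.005317, reject H0 at alpha = 0.1.


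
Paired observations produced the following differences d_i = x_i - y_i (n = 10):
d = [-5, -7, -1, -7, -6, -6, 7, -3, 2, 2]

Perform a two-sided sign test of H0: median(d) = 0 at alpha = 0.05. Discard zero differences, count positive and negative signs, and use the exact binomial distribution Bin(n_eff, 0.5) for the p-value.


Step 1: Discard zero differences. Original n = 10; n_eff = number of nonzero differences = 10.
Nonzero differences (with sign): -5, -7, -1, -7, -6, -6, +7, -3, +2, +2
Step 2: Count signs: positive = 3, negative = 7.
Step 3: Under H0: P(positive) = 0.5, so the number of positives S ~ Bin(10, 0.5).
Step 4: Two-sided exact p-value = sum of Bin(10,0.5) probabilities at or below the observed probability = 0.343750.
Step 5: alpha = 0.05. fail to reject H0.

n_eff = 10, pos = 3, neg = 7, p = 0.343750, fail to reject H0.


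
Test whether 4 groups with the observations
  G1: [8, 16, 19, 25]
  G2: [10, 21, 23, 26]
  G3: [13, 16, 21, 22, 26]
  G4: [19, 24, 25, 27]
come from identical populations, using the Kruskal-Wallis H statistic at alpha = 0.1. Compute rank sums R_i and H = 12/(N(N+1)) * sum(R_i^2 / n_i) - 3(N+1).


Step 1: Combine all N = 17 observations and assign midranks.
sorted (value, group, rank): (8,G1,1), (10,G2,2), (13,G3,3), (16,G1,4.5), (16,G3,4.5), (19,G1,6.5), (19,G4,6.5), (21,G2,8.5), (21,G3,8.5), (22,G3,10), (23,G2,11), (24,G4,12), (25,G1,13.5), (25,G4,13.5), (26,G2,15.5), (26,G3,15.5), (27,G4,17)
Step 2: Sum ranks within each group.
R_1 = 25.5 (n_1 = 4)
R_2 = 37 (n_2 = 4)
R_3 = 41.5 (n_3 = 5)
R_4 = 49 (n_4 = 4)
Step 3: H = 12/(N(N+1)) * sum(R_i^2/n_i) - 3(N+1)
     = 12/(17*18) * (25.5^2/4 + 37^2/4 + 41.5^2/5 + 49^2/4) - 3*18
     = 0.039216 * 1449.51 - 54
     = 2.843627.
Step 4: Ties present; correction factor C = 1 - 30/(17^3 - 17) = 0.993873. Corrected H = 2.843627 / 0.993873 = 2.861159.
Step 5: Under H0, H ~ chi^2(3); p-value = 0.413531.
Step 6: alpha = 0.1. fail to reject H0.

H = 2.8612, df = 3, p = 0.413531, fail to reject H0.


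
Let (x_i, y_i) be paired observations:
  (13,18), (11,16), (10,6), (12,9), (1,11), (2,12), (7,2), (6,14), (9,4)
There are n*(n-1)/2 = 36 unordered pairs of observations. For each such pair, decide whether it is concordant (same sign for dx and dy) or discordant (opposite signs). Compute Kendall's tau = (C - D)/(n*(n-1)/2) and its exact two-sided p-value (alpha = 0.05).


Step 1: Enumerate the 36 unordered pairs (i,j) with i<j and classify each by sign(x_j-x_i) * sign(y_j-y_i).
  (1,2):dx=-2,dy=-2->C; (1,3):dx=-3,dy=-12->C; (1,4):dx=-1,dy=-9->C; (1,5):dx=-12,dy=-7->C
  (1,6):dx=-11,dy=-6->C; (1,7):dx=-6,dy=-16->C; (1,8):dx=-7,dy=-4->C; (1,9):dx=-4,dy=-14->C
  (2,3):dx=-1,dy=-10->C; (2,4):dx=+1,dy=-7->D; (2,5):dx=-10,dy=-5->C; (2,6):dx=-9,dy=-4->C
  (2,7):dx=-4,dy=-14->C; (2,8):dx=-5,dy=-2->C; (2,9):dx=-2,dy=-12->C; (3,4):dx=+2,dy=+3->C
  (3,5):dx=-9,dy=+5->D; (3,6):dx=-8,dy=+6->D; (3,7):dx=-3,dy=-4->C; (3,8):dx=-4,dy=+8->D
  (3,9):dx=-1,dy=-2->C; (4,5):dx=-11,dy=+2->D; (4,6):dx=-10,dy=+3->D; (4,7):dx=-5,dy=-7->C
  (4,8):dx=-6,dy=+5->D; (4,9):dx=-3,dy=-5->C; (5,6):dx=+1,dy=+1->C; (5,7):dx=+6,dy=-9->D
  (5,8):dx=+5,dy=+3->C; (5,9):dx=+8,dy=-7->D; (6,7):dx=+5,dy=-10->D; (6,8):dx=+4,dy=+2->C
  (6,9):dx=+7,dy=-8->D; (7,8):dx=-1,dy=+12->D; (7,9):dx=+2,dy=+2->C; (8,9):dx=+3,dy=-10->D
Step 2: C = 23, D = 13, total pairs = 36.
Step 3: tau = (C - D)/(n(n-1)/2) = (23 - 13)/36 = 0.277778.
Step 4: Exact two-sided p-value (enumerate n! = 362880 permutations of y under H0): p = 0.358488.
Step 5: alpha = 0.05. fail to reject H0.

tau_b = 0.2778 (C=23, D=13), p = 0.358488, fail to reject H0.


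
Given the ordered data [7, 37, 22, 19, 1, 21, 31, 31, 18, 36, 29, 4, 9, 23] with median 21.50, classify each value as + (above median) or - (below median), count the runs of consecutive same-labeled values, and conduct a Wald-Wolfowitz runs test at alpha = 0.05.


Step 1: Compute median = 21.50; label A = above, B = below.
Labels in order: BAABBBAABAABBA  (n_A = 7, n_B = 7)
Step 2: Count runs R = 8.
Step 3: Under H0 (random ordering), E[R] = 2*n_A*n_B/(n_A+n_B) + 1 = 2*7*7/14 + 1 = 8.0000.
        Var[R] = 2*n_A*n_B*(2*n_A*n_B - n_A - n_B) / ((n_A+n_B)^2 * (n_A+n_B-1)) = 8232/2548 = 3.2308.
        SD[R] = 1.7974.
Step 4: R = E[R], so z = 0 with no continuity correction.
Step 5: Two-sided p-value via normal approximation = 2*(1 - Phi(|z|)) = 1.000000.
Step 6: alpha = 0.05. fail to reject H0.

R = 8, z = 0.0000, p = 1.000000, fail to reject H0.


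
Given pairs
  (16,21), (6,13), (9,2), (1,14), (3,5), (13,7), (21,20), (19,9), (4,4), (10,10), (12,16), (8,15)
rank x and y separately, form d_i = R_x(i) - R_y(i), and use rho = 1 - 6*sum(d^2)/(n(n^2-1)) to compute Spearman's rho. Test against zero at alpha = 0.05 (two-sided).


Step 1: Rank x and y separately (midranks; no ties here).
rank(x): 16->10, 6->4, 9->6, 1->1, 3->2, 13->9, 21->12, 19->11, 4->3, 10->7, 12->8, 8->5
rank(y): 21->12, 13->7, 2->1, 14->8, 5->3, 7->4, 20->11, 9->5, 4->2, 10->6, 16->10, 15->9
Step 2: d_i = R_x(i) - R_y(i); compute d_i^2.
  (10-12)^2=4, (4-7)^2=9, (6-1)^2=25, (1-8)^2=49, (2-3)^2=1, (9-4)^2=25, (12-11)^2=1, (11-5)^2=36, (3-2)^2=1, (7-6)^2=1, (8-10)^2=4, (5-9)^2=16
sum(d^2) = 172.
Step 3: rho = 1 - 6*172 / (12*(12^2 - 1)) = 1 - 1032/1716 = 0.398601.
Step 4: Under H0, t = rho * sqrt((n-2)/(1-rho^2)) = 1.3744 ~ t(10).
Step 5: Two-sided p-value from the t-distribution with 10 df = 0.199335.
Step 6: alpha = 0.05. fail to reject H0.

rho = 0.3986, p = 0.199335, fail to reject H0 at alpha = 0.05.


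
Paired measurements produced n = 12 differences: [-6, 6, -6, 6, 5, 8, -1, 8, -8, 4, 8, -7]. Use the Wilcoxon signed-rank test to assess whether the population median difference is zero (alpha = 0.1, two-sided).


Step 1: Drop any zero differences (none here) and take |d_i|.
|d| = [6, 6, 6, 6, 5, 8, 1, 8, 8, 4, 8, 7]
Step 2: Midrank |d_i| (ties get averaged ranks).
ranks: |6|->5.5, |6|->5.5, |6|->5.5, |6|->5.5, |5|->3, |8|->10.5, |1|->1, |8|->10.5, |8|->10.5, |4|->2, |8|->10.5, |7|->8
Step 3: Attach original signs; sum ranks with positive sign and with negative sign.
W+ = 5.5 + 5.5 + 3 + 10.5 + 10.5 + 2 + 10.5 = 47.5
W- = 5.5 + 5.5 + 1 + 10.5 + 8 = 30.5
(Check: W+ + W- = 78 should equal n(n+1)/2 = 78.)
Step 4: Test statistic W = min(W+, W-) = 30.5.
Step 5: Ties in |d|, so use the tie-corrected normal approximation.
        E[W] = n(n+1)/4 = 12*13/4 = 39.
        Tie groups: |d|=6 (t=4), |d|=8 (t=4); sum(t^3 - t) = 120.
        Var[W] = n(n+1)(2n+1)/24 - sum(t^3-t)/48 = 3900/24 - 120/48 = 160.
        z = (W - E[W]) / sqrt(Var[W]) = (30.5 - 39) / 12.6491 = -0.6720.
        Two-sided p = 2*Phi(z) = 0.501594.
Step 6: alpha = 0.1. fail to reject H0.

W+ = 47.5, W- = 30.5, W = min = 30.5, p = 0.501594, fail to reject H0.


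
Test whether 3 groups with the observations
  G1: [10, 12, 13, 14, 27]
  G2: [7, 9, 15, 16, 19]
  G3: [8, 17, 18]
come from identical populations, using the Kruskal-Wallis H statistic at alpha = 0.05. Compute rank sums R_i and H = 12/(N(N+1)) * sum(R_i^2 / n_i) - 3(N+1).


Step 1: Combine all N = 13 observations and assign midranks.
sorted (value, group, rank): (7,G2,1), (8,G3,2), (9,G2,3), (10,G1,4), (12,G1,5), (13,G1,6), (14,G1,7), (15,G2,8), (16,G2,9), (17,G3,10), (18,G3,11), (19,G2,12), (27,G1,13)
Step 2: Sum ranks within each group.
R_1 = 35 (n_1 = 5)
R_2 = 33 (n_2 = 5)
R_3 = 23 (n_3 = 3)
Step 3: H = 12/(N(N+1)) * sum(R_i^2/n_i) - 3(N+1)
     = 12/(13*14) * (35^2/5 + 33^2/5 + 23^2/3) - 3*14
     = 0.065934 * 639.133 - 42
     = 0.140659.
Step 4: No ties, so H is used without correction.
Step 5: Under H0, H ~ chi^2(2); p-value = 0.932086.
Step 6: alpha = 0.05. fail to reject H0.

H = 0.1407, df = 2, p = 0.932086, fail to reject H0.


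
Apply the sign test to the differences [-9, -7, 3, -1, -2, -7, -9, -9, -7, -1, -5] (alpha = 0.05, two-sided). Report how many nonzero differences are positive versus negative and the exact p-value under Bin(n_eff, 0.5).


Step 1: Discard zero differences. Original n = 11; n_eff = number of nonzero differences = 11.
Nonzero differences (with sign): -9, -7, +3, -1, -2, -7, -9, -9, -7, -1, -5
Step 2: Count signs: positive = 1, negative = 10.
Step 3: Under H0: P(positive) = 0.5, so the number of positives S ~ Bin(11, 0.5).
Step 4: Two-sided exact p-value = sum of Bin(11,0.5) probabilities at or below the observed probability = 0.011719.
Step 5: alpha = 0.05. reject H0.

n_eff = 11, pos = 1, neg = 10, p = 0.011719, reject H0.


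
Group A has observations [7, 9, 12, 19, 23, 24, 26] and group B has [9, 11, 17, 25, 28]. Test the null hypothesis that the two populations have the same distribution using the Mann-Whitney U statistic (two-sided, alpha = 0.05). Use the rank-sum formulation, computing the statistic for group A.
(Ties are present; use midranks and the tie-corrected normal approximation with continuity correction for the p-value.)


Step 1: Combine and sort all 12 observations; assign midranks.
sorted (value, group): (7,X), (9,X), (9,Y), (11,Y), (12,X), (17,Y), (19,X), (23,X), (24,X), (25,Y), (26,X), (28,Y)
ranks: 7->1, 9->2.5, 9->2.5, 11->4, 12->5, 17->6, 19->7, 23->8, 24->9, 25->10, 26->11, 28->12
Step 2: Rank sum for X: R1 = 1 + 2.5 + 5 + 7 + 8 + 9 + 11 = 43.5.
Step 3: U_X = R1 - n1(n1+1)/2 = 43.5 - 7*8/2 = 43.5 - 28 = 15.5.
       U_Y = n1*n2 - U_X = 35 - 15.5 = 19.5.
Step 4: Ties are present, so use the tie-corrected normal approximation (with continuity correction) for the p-value.
Step 5: p-value = 0.807210; compare to alpha = 0.05. fail to reject H0.

U_X = 15.5, p = 0.807210, fail to reject H0 at alpha = 0.05.


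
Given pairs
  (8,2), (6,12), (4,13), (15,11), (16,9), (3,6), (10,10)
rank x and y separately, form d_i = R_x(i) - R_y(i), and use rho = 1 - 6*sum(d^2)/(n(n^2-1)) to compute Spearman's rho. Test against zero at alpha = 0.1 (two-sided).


Step 1: Rank x and y separately (midranks; no ties here).
rank(x): 8->4, 6->3, 4->2, 15->6, 16->7, 3->1, 10->5
rank(y): 2->1, 12->6, 13->7, 11->5, 9->3, 6->2, 10->4
Step 2: d_i = R_x(i) - R_y(i); compute d_i^2.
  (4-1)^2=9, (3-6)^2=9, (2-7)^2=25, (6-5)^2=1, (7-3)^2=16, (1-2)^2=1, (5-4)^2=1
sum(d^2) = 62.
Step 3: rho = 1 - 6*62 / (7*(7^2 - 1)) = 1 - 372/336 = -0.107143.
Step 4: Under H0, t = rho * sqrt((n-2)/(1-rho^2)) = -0.2410 ~ t(5).
Step 5: Two-sided p-value from the t-distribution with 5 df = 0.819151.
Step 6: alpha = 0.1. fail to reject H0.

rho = -0.1071, p = 0.819151, fail to reject H0 at alpha = 0.1.


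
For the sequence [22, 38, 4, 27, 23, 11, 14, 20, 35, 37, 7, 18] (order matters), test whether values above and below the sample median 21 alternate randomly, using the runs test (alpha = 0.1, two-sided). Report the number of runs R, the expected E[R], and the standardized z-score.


Step 1: Compute median = 21; label A = above, B = below.
Labels in order: AABAABBBAABB  (n_A = 6, n_B = 6)
Step 2: Count runs R = 6.
Step 3: Under H0 (random ordering), E[R] = 2*n_A*n_B/(n_A+n_B) + 1 = 2*6*6/12 + 1 = 7.0000.
        Var[R] = 2*n_A*n_B*(2*n_A*n_B - n_A - n_B) / ((n_A+n_B)^2 * (n_A+n_B-1)) = 4320/1584 = 2.7273.
        SD[R] = 1.6514.
Step 4: Continuity-corrected z = (R + 0.5 - E[R]) / SD[R] = (6 + 0.5 - 7.0000) / 1.6514 = -0.3028.
Step 5: Two-sided p-value via normal approximation = 2*(1 - Phi(|z|)) = 0.762069.
Step 6: alpha = 0.1. fail to reject H0.

R = 6, z = -0.3028, p = 0.762069, fail to reject H0.


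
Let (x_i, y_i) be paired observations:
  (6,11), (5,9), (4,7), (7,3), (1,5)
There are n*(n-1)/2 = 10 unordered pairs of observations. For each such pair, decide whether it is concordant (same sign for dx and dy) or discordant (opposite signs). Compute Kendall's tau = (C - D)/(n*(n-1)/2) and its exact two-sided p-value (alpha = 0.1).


Step 1: Enumerate the 10 unordered pairs (i,j) with i<j and classify each by sign(x_j-x_i) * sign(y_j-y_i).
  (1,2):dx=-1,dy=-2->C; (1,3):dx=-2,dy=-4->C; (1,4):dx=+1,dy=-8->D; (1,5):dx=-5,dy=-6->C
  (2,3):dx=-1,dy=-2->C; (2,4):dx=+2,dy=-6->D; (2,5):dx=-4,dy=-4->C; (3,4):dx=+3,dy=-4->D
  (3,5):dx=-3,dy=-2->C; (4,5):dx=-6,dy=+2->D
Step 2: C = 6, D = 4, total pairs = 10.
Step 3: tau = (C - D)/(n(n-1)/2) = (6 - 4)/10 = 0.200000.
Step 4: Exact two-sided p-value (enumerate n! = 120 permutations of y under H0): p = 0.816667.
Step 5: alpha = 0.1. fail to reject H0.

tau_b = 0.2000 (C=6, D=4), p = 0.816667, fail to reject H0.


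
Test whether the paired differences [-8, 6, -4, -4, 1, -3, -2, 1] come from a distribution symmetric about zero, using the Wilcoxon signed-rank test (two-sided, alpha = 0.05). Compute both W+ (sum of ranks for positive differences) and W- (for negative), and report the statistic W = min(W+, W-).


Step 1: Drop any zero differences (none here) and take |d_i|.
|d| = [8, 6, 4, 4, 1, 3, 2, 1]
Step 2: Midrank |d_i| (ties get averaged ranks).
ranks: |8|->8, |6|->7, |4|->5.5, |4|->5.5, |1|->1.5, |3|->4, |2|->3, |1|->1.5
Step 3: Attach original signs; sum ranks with positive sign and with negative sign.
W+ = 7 + 1.5 + 1.5 = 10
W- = 8 + 5.5 + 5.5 + 4 + 3 = 26
(Check: W+ + W- = 36 should equal n(n+1)/2 = 36.)
Step 4: Test statistic W = min(W+, W-) = 10.
Step 5: Ties in |d|, so use the tie-corrected normal approximation.
        E[W] = n(n+1)/4 = 8*9/4 = 18.
        Tie groups: |d|=1 (t=2), |d|=4 (t=2); sum(t^3 - t) = 12.
        Var[W] = n(n+1)(2n+1)/24 - sum(t^3-t)/48 = 1224/24 - 12/48 = 50.75.
        z = (W - E[W]) / sqrt(Var[W]) = (10 - 18) / 7.1239 = -1.1230.
        Two-sided p = 2*Phi(z) = 0.261446.
Step 6: alpha = 0.05. fail to reject H0.

W+ = 10, W- = 26, W = min = 10, p = 0.261446, fail to reject H0.


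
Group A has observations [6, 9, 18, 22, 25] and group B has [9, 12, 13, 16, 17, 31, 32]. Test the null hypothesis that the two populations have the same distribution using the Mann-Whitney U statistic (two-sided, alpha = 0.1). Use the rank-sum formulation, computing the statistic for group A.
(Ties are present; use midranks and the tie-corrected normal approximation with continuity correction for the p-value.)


Step 1: Combine and sort all 12 observations; assign midranks.
sorted (value, group): (6,X), (9,X), (9,Y), (12,Y), (13,Y), (16,Y), (17,Y), (18,X), (22,X), (25,X), (31,Y), (32,Y)
ranks: 6->1, 9->2.5, 9->2.5, 12->4, 13->5, 16->6, 17->7, 18->8, 22->9, 25->10, 31->11, 32->12
Step 2: Rank sum for X: R1 = 1 + 2.5 + 8 + 9 + 10 = 30.5.
Step 3: U_X = R1 - n1(n1+1)/2 = 30.5 - 5*6/2 = 30.5 - 15 = 15.5.
       U_Y = n1*n2 - U_X = 35 - 15.5 = 19.5.
Step 4: Ties are present, so use the tie-corrected normal approximation (with continuity correction) for the p-value.
Step 5: p-value = 0.807210; compare to alpha = 0.1. fail to reject H0.

U_X = 15.5, p = 0.807210, fail to reject H0 at alpha = 0.1.


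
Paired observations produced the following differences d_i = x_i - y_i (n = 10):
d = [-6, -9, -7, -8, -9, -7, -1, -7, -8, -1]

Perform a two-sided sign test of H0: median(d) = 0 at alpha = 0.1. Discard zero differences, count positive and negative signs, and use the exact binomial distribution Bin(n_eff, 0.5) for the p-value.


Step 1: Discard zero differences. Original n = 10; n_eff = number of nonzero differences = 10.
Nonzero differences (with sign): -6, -9, -7, -8, -9, -7, -1, -7, -8, -1
Step 2: Count signs: positive = 0, negative = 10.
Step 3: Under H0: P(positive) = 0.5, so the number of positives S ~ Bin(10, 0.5).
Step 4: Two-sided exact p-value = sum of Bin(10,0.5) probabilities at or below the observed probability = 0.001953.
Step 5: alpha = 0.1. reject H0.

n_eff = 10, pos = 0, neg = 10, p = 0.001953, reject H0.


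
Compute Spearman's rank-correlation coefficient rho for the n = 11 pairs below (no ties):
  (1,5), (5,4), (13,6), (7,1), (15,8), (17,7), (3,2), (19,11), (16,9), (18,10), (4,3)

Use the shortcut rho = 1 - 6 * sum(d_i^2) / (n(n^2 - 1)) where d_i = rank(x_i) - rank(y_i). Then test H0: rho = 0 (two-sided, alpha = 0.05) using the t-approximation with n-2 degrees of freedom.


Step 1: Rank x and y separately (midranks; no ties here).
rank(x): 1->1, 5->4, 13->6, 7->5, 15->7, 17->9, 3->2, 19->11, 16->8, 18->10, 4->3
rank(y): 5->5, 4->4, 6->6, 1->1, 8->8, 7->7, 2->2, 11->11, 9->9, 10->10, 3->3
Step 2: d_i = R_x(i) - R_y(i); compute d_i^2.
  (1-5)^2=16, (4-4)^2=0, (6-6)^2=0, (5-1)^2=16, (7-8)^2=1, (9-7)^2=4, (2-2)^2=0, (11-11)^2=0, (8-9)^2=1, (10-10)^2=0, (3-3)^2=0
sum(d^2) = 38.
Step 3: rho = 1 - 6*38 / (11*(11^2 - 1)) = 1 - 228/1320 = 0.827273.
Step 4: Under H0, t = rho * sqrt((n-2)/(1-rho^2)) = 4.4176 ~ t(9).
Step 5: Two-sided p-value from the t-distribution with 9 df = 0.001677.
Step 6: alpha = 0.05. reject H0.

rho = 0.8273, p = 0.001677, reject H0 at alpha = 0.05.


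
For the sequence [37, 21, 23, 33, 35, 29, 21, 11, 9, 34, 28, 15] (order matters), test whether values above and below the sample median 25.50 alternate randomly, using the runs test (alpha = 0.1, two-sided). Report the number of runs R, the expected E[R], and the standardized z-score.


Step 1: Compute median = 25.50; label A = above, B = below.
Labels in order: ABBAAABBBAAB  (n_A = 6, n_B = 6)
Step 2: Count runs R = 6.
Step 3: Under H0 (random ordering), E[R] = 2*n_A*n_B/(n_A+n_B) + 1 = 2*6*6/12 + 1 = 7.0000.
        Var[R] = 2*n_A*n_B*(2*n_A*n_B - n_A - n_B) / ((n_A+n_B)^2 * (n_A+n_B-1)) = 4320/1584 = 2.7273.
        SD[R] = 1.6514.
Step 4: Continuity-corrected z = (R + 0.5 - E[R]) / SD[R] = (6 + 0.5 - 7.0000) / 1.6514 = -0.3028.
Step 5: Two-sided p-value via normal approximation = 2*(1 - Phi(|z|)) = 0.762069.
Step 6: alpha = 0.1. fail to reject H0.

R = 6, z = -0.3028, p = 0.762069, fail to reject H0.


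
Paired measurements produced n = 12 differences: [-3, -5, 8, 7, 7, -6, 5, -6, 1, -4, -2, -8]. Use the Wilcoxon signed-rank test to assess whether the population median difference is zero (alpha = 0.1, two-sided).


Step 1: Drop any zero differences (none here) and take |d_i|.
|d| = [3, 5, 8, 7, 7, 6, 5, 6, 1, 4, 2, 8]
Step 2: Midrank |d_i| (ties get averaged ranks).
ranks: |3|->3, |5|->5.5, |8|->11.5, |7|->9.5, |7|->9.5, |6|->7.5, |5|->5.5, |6|->7.5, |1|->1, |4|->4, |2|->2, |8|->11.5
Step 3: Attach original signs; sum ranks with positive sign and with negative sign.
W+ = 11.5 + 9.5 + 9.5 + 5.5 + 1 = 37
W- = 3 + 5.5 + 7.5 + 7.5 + 4 + 2 + 11.5 = 41
(Check: W+ + W- = 78 should equal n(n+1)/2 = 78.)
Step 4: Test statistic W = min(W+, W-) = 37.
Step 5: Ties in |d|, so use the tie-corrected normal approximation.
        E[W] = n(n+1)/4 = 12*13/4 = 39.
        Tie groups: |d|=5 (t=2), |d|=6 (t=2), |d|=7 (t=2), |d|=8 (t=2); sum(t^3 - t) = 24.
        Var[W] = n(n+1)(2n+1)/24 - sum(t^3-t)/48 = 3900/24 - 24/48 = 162.
        z = (W - E[W]) / sqrt(Var[W]) = (37 - 39) / 12.7279 = -0.1571.
        Two-sided p = 2*Phi(z) = 0.875139.
Step 6: alpha = 0.1. fail to reject H0.

W+ = 37, W- = 41, W = min = 37, p = 0.875139, fail to reject H0.


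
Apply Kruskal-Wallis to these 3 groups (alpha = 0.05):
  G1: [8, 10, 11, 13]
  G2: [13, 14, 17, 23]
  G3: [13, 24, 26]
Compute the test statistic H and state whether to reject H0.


Step 1: Combine all N = 11 observations and assign midranks.
sorted (value, group, rank): (8,G1,1), (10,G1,2), (11,G1,3), (13,G1,5), (13,G2,5), (13,G3,5), (14,G2,7), (17,G2,8), (23,G2,9), (24,G3,10), (26,G3,11)
Step 2: Sum ranks within each group.
R_1 = 11 (n_1 = 4)
R_2 = 29 (n_2 = 4)
R_3 = 26 (n_3 = 3)
Step 3: H = 12/(N(N+1)) * sum(R_i^2/n_i) - 3(N+1)
     = 12/(11*12) * (11^2/4 + 29^2/4 + 26^2/3) - 3*12
     = 0.090909 * 465.833 - 36
     = 6.348485.
Step 4: Ties present; correction factor C = 1 - 24/(11^3 - 11) = 0.981818. Corrected H = 6.348485 / 0.981818 = 6.466049.
Step 5: Under H0, H ~ chi^2(2); p-value = 0.039438.
Step 6: alpha = 0.05. reject H0.

H = 6.4660, df = 2, p = 0.039438, reject H0.


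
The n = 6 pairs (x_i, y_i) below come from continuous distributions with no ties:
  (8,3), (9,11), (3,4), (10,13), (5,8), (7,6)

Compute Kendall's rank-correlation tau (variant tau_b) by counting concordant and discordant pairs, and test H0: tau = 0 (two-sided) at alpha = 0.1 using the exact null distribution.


Step 1: Enumerate the 15 unordered pairs (i,j) with i<j and classify each by sign(x_j-x_i) * sign(y_j-y_i).
  (1,2):dx=+1,dy=+8->C; (1,3):dx=-5,dy=+1->D; (1,4):dx=+2,dy=+10->C; (1,5):dx=-3,dy=+5->D
  (1,6):dx=-1,dy=+3->D; (2,3):dx=-6,dy=-7->C; (2,4):dx=+1,dy=+2->C; (2,5):dx=-4,dy=-3->C
  (2,6):dx=-2,dy=-5->C; (3,4):dx=+7,dy=+9->C; (3,5):dx=+2,dy=+4->C; (3,6):dx=+4,dy=+2->C
  (4,5):dx=-5,dy=-5->C; (4,6):dx=-3,dy=-7->C; (5,6):dx=+2,dy=-2->D
Step 2: C = 11, D = 4, total pairs = 15.
Step 3: tau = (C - D)/(n(n-1)/2) = (11 - 4)/15 = 0.466667.
Step 4: Exact two-sided p-value (enumerate n! = 720 permutations of y under H0): p = 0.272222.
Step 5: alpha = 0.1. fail to reject H0.

tau_b = 0.4667 (C=11, D=4), p = 0.272222, fail to reject H0.


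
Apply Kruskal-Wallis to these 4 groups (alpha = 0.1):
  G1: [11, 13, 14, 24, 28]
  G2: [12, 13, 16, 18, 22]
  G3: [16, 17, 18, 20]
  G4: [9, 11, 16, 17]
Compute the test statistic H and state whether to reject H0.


Step 1: Combine all N = 18 observations and assign midranks.
sorted (value, group, rank): (9,G4,1), (11,G1,2.5), (11,G4,2.5), (12,G2,4), (13,G1,5.5), (13,G2,5.5), (14,G1,7), (16,G2,9), (16,G3,9), (16,G4,9), (17,G3,11.5), (17,G4,11.5), (18,G2,13.5), (18,G3,13.5), (20,G3,15), (22,G2,16), (24,G1,17), (28,G1,18)
Step 2: Sum ranks within each group.
R_1 = 50 (n_1 = 5)
R_2 = 48 (n_2 = 5)
R_3 = 49 (n_3 = 4)
R_4 = 24 (n_4 = 4)
Step 3: H = 12/(N(N+1)) * sum(R_i^2/n_i) - 3(N+1)
     = 12/(18*19) * (50^2/5 + 48^2/5 + 49^2/4 + 24^2/4) - 3*19
     = 0.035088 * 1705.05 - 57
     = 2.826316.
Step 4: Ties present; correction factor C = 1 - 48/(18^3 - 18) = 0.991744. Corrected H = 2.826316 / 0.991744 = 2.849844.
Step 5: Under H0, H ~ chi^2(3); p-value = 0.415360.
Step 6: alpha = 0.1. fail to reject H0.

H = 2.8498, df = 3, p = 0.415360, fail to reject H0.


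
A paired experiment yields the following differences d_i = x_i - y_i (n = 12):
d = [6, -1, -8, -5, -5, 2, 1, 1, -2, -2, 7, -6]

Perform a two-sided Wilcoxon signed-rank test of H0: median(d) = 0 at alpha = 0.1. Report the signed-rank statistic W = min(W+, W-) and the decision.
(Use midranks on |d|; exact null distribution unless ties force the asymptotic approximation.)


Step 1: Drop any zero differences (none here) and take |d_i|.
|d| = [6, 1, 8, 5, 5, 2, 1, 1, 2, 2, 7, 6]
Step 2: Midrank |d_i| (ties get averaged ranks).
ranks: |6|->9.5, |1|->2, |8|->12, |5|->7.5, |5|->7.5, |2|->5, |1|->2, |1|->2, |2|->5, |2|->5, |7|->11, |6|->9.5
Step 3: Attach original signs; sum ranks with positive sign and with negative sign.
W+ = 9.5 + 5 + 2 + 2 + 11 = 29.5
W- = 2 + 12 + 7.5 + 7.5 + 5 + 5 + 9.5 = 48.5
(Check: W+ + W- = 78 should equal n(n+1)/2 = 78.)
Step 4: Test statistic W = min(W+, W-) = 29.5.
Step 5: Ties in |d|, so use the tie-corrected normal approximation.
        E[W] = n(n+1)/4 = 12*13/4 = 39.
        Tie groups: |d|=1 (t=3), |d|=2 (t=3), |d|=5 (t=2), |d|=6 (t=2); sum(t^3 - t) = 60.
        Var[W] = n(n+1)(2n+1)/24 - sum(t^3-t)/48 = 3900/24 - 60/48 = 161.25.
        z = (W - E[W]) / sqrt(Var[W]) = (29.5 - 39) / 12.6984 = -0.7481.
        Two-sided p = 2*Phi(z) = 0.454385.
Step 6: alpha = 0.1. fail to reject H0.

W+ = 29.5, W- = 48.5, W = min = 29.5, p = 0.454385, fail to reject H0.


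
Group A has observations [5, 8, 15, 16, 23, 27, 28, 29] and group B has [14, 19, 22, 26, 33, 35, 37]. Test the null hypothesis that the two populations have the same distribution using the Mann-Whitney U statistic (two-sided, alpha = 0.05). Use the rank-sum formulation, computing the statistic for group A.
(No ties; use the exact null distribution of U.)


Step 1: Combine and sort all 15 observations; assign midranks.
sorted (value, group): (5,X), (8,X), (14,Y), (15,X), (16,X), (19,Y), (22,Y), (23,X), (26,Y), (27,X), (28,X), (29,X), (33,Y), (35,Y), (37,Y)
ranks: 5->1, 8->2, 14->3, 15->4, 16->5, 19->6, 22->7, 23->8, 26->9, 27->10, 28->11, 29->12, 33->13, 35->14, 37->15
Step 2: Rank sum for X: R1 = 1 + 2 + 4 + 5 + 8 + 10 + 11 + 12 = 53.
Step 3: U_X = R1 - n1(n1+1)/2 = 53 - 8*9/2 = 53 - 36 = 17.
       U_Y = n1*n2 - U_X = 56 - 17 = 39.
Step 4: No ties, so the exact null distribution of U (based on enumerating the C(15,8) = 6435 equally likely rank assignments) gives the two-sided p-value.
Step 5: p-value = 0.231857; compare to alpha = 0.05. fail to reject H0.

U_X = 17, p = 0.231857, fail to reject H0 at alpha = 0.05.


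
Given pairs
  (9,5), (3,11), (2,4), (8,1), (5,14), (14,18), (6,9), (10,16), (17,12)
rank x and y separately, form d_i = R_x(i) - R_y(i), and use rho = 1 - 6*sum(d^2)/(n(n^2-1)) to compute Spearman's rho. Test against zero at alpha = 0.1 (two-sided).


Step 1: Rank x and y separately (midranks; no ties here).
rank(x): 9->6, 3->2, 2->1, 8->5, 5->3, 14->8, 6->4, 10->7, 17->9
rank(y): 5->3, 11->5, 4->2, 1->1, 14->7, 18->9, 9->4, 16->8, 12->6
Step 2: d_i = R_x(i) - R_y(i); compute d_i^2.
  (6-3)^2=9, (2-5)^2=9, (1-2)^2=1, (5-1)^2=16, (3-7)^2=16, (8-9)^2=1, (4-4)^2=0, (7-8)^2=1, (9-6)^2=9
sum(d^2) = 62.
Step 3: rho = 1 - 6*62 / (9*(9^2 - 1)) = 1 - 372/720 = 0.483333.
Step 4: Under H0, t = rho * sqrt((n-2)/(1-rho^2)) = 1.4607 ~ t(7).
Step 5: Two-sided p-value from the t-distribution with 7 df = 0.187470.
Step 6: alpha = 0.1. fail to reject H0.

rho = 0.4833, p = 0.187470, fail to reject H0 at alpha = 0.1.


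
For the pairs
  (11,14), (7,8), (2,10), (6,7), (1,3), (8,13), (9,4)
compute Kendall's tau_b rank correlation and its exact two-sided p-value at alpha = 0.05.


Step 1: Enumerate the 21 unordered pairs (i,j) with i<j and classify each by sign(x_j-x_i) * sign(y_j-y_i).
  (1,2):dx=-4,dy=-6->C; (1,3):dx=-9,dy=-4->C; (1,4):dx=-5,dy=-7->C; (1,5):dx=-10,dy=-11->C
  (1,6):dx=-3,dy=-1->C; (1,7):dx=-2,dy=-10->C; (2,3):dx=-5,dy=+2->D; (2,4):dx=-1,dy=-1->C
  (2,5):dx=-6,dy=-5->C; (2,6):dx=+1,dy=+5->C; (2,7):dx=+2,dy=-4->D; (3,4):dx=+4,dy=-3->D
  (3,5):dx=-1,dy=-7->C; (3,6):dx=+6,dy=+3->C; (3,7):dx=+7,dy=-6->D; (4,5):dx=-5,dy=-4->C
  (4,6):dx=+2,dy=+6->C; (4,7):dx=+3,dy=-3->D; (5,6):dx=+7,dy=+10->C; (5,7):dx=+8,dy=+1->C
  (6,7):dx=+1,dy=-9->D
Step 2: C = 15, D = 6, total pairs = 21.
Step 3: tau = (C - D)/(n(n-1)/2) = (15 - 6)/21 = 0.428571.
Step 4: Exact two-sided p-value (enumerate n! = 5040 permutations of y under H0): p = 0.238889.
Step 5: alpha = 0.05. fail to reject H0.

tau_b = 0.4286 (C=15, D=6), p = 0.238889, fail to reject H0.


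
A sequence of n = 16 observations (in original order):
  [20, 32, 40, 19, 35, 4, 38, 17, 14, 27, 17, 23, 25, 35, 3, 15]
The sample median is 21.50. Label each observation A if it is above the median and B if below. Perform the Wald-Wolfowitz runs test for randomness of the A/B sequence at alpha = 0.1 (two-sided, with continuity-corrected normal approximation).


Step 1: Compute median = 21.50; label A = above, B = below.
Labels in order: BAABABABBABAAABB  (n_A = 8, n_B = 8)
Step 2: Count runs R = 11.
Step 3: Under H0 (random ordering), E[R] = 2*n_A*n_B/(n_A+n_B) + 1 = 2*8*8/16 + 1 = 9.0000.
        Var[R] = 2*n_A*n_B*(2*n_A*n_B - n_A - n_B) / ((n_A+n_B)^2 * (n_A+n_B-1)) = 14336/3840 = 3.7333.
        SD[R] = 1.9322.
Step 4: Continuity-corrected z = (R - 0.5 - E[R]) / SD[R] = (11 - 0.5 - 9.0000) / 1.9322 = 0.7763.
Step 5: Two-sided p-value via normal approximation = 2*(1 - Phi(|z|)) = 0.437558.
Step 6: alpha = 0.1. fail to reject H0.

R = 11, z = 0.7763, p = 0.437558, fail to reject H0.


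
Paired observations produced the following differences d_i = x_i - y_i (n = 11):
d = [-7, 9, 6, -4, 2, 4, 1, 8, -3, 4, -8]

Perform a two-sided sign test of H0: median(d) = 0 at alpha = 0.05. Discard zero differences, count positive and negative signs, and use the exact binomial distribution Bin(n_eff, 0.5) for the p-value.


Step 1: Discard zero differences. Original n = 11; n_eff = number of nonzero differences = 11.
Nonzero differences (with sign): -7, +9, +6, -4, +2, +4, +1, +8, -3, +4, -8
Step 2: Count signs: positive = 7, negative = 4.
Step 3: Under H0: P(positive) = 0.5, so the number of positives S ~ Bin(11, 0.5).
Step 4: Two-sided exact p-value = sum of Bin(11,0.5) probabilities at or below the observed probability = 0.548828.
Step 5: alpha = 0.05. fail to reject H0.

n_eff = 11, pos = 7, neg = 4, p = 0.548828, fail to reject H0.


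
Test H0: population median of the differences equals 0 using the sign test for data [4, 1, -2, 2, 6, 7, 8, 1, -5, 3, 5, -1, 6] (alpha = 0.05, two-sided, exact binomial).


Step 1: Discard zero differences. Original n = 13; n_eff = number of nonzero differences = 13.
Nonzero differences (with sign): +4, +1, -2, +2, +6, +7, +8, +1, -5, +3, +5, -1, +6
Step 2: Count signs: positive = 10, negative = 3.
Step 3: Under H0: P(positive) = 0.5, so the number of positives S ~ Bin(13, 0.5).
Step 4: Two-sided exact p-value = sum of Bin(13,0.5) probabilities at or below the observed probability = 0.092285.
Step 5: alpha = 0.05. fail to reject H0.

n_eff = 13, pos = 10, neg = 3, p = 0.092285, fail to reject H0.


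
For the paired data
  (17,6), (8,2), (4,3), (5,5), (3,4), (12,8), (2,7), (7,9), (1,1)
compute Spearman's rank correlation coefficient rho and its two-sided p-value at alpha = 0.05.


Step 1: Rank x and y separately (midranks; no ties here).
rank(x): 17->9, 8->7, 4->4, 5->5, 3->3, 12->8, 2->2, 7->6, 1->1
rank(y): 6->6, 2->2, 3->3, 5->5, 4->4, 8->8, 7->7, 9->9, 1->1
Step 2: d_i = R_x(i) - R_y(i); compute d_i^2.
  (9-6)^2=9, (7-2)^2=25, (4-3)^2=1, (5-5)^2=0, (3-4)^2=1, (8-8)^2=0, (2-7)^2=25, (6-9)^2=9, (1-1)^2=0
sum(d^2) = 70.
Step 3: rho = 1 - 6*70 / (9*(9^2 - 1)) = 1 - 420/720 = 0.416667.
Step 4: Under H0, t = rho * sqrt((n-2)/(1-rho^2)) = 1.2127 ~ t(7).
Step 5: Two-sided p-value from the t-distribution with 7 df = 0.264586.
Step 6: alpha = 0.05. fail to reject H0.

rho = 0.4167, p = 0.264586, fail to reject H0 at alpha = 0.05.


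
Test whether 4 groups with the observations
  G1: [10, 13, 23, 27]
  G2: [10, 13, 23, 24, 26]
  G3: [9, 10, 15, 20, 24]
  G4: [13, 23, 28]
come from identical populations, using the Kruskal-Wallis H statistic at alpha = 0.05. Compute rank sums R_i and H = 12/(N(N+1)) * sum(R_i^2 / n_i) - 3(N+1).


Step 1: Combine all N = 17 observations and assign midranks.
sorted (value, group, rank): (9,G3,1), (10,G1,3), (10,G2,3), (10,G3,3), (13,G1,6), (13,G2,6), (13,G4,6), (15,G3,8), (20,G3,9), (23,G1,11), (23,G2,11), (23,G4,11), (24,G2,13.5), (24,G3,13.5), (26,G2,15), (27,G1,16), (28,G4,17)
Step 2: Sum ranks within each group.
R_1 = 36 (n_1 = 4)
R_2 = 48.5 (n_2 = 5)
R_3 = 34.5 (n_3 = 5)
R_4 = 34 (n_4 = 3)
Step 3: H = 12/(N(N+1)) * sum(R_i^2/n_i) - 3(N+1)
     = 12/(17*18) * (36^2/4 + 48.5^2/5 + 34.5^2/5 + 34^2/3) - 3*18
     = 0.039216 * 1417.83 - 54
     = 1.601307.
Step 4: Ties present; correction factor C = 1 - 78/(17^3 - 17) = 0.984069. Corrected H = 1.601307 / 0.984069 = 1.627231.
Step 5: Under H0, H ~ chi^2(3); p-value = 0.653231.
Step 6: alpha = 0.05. fail to reject H0.

H = 1.6272, df = 3, p = 0.653231, fail to reject H0.


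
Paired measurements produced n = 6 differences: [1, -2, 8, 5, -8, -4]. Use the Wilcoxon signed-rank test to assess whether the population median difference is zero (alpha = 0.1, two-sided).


Step 1: Drop any zero differences (none here) and take |d_i|.
|d| = [1, 2, 8, 5, 8, 4]
Step 2: Midrank |d_i| (ties get averaged ranks).
ranks: |1|->1, |2|->2, |8|->5.5, |5|->4, |8|->5.5, |4|->3
Step 3: Attach original signs; sum ranks with positive sign and with negative sign.
W+ = 1 + 5.5 + 4 = 10.5
W- = 2 + 5.5 + 3 = 10.5
(Check: W+ + W- = 21 should equal n(n+1)/2 = 21.)
Step 4: Test statistic W = min(W+, W-) = 10.5.
Step 5: Ties in |d|, so use the tie-corrected normal approximation.
        E[W] = n(n+1)/4 = 6*7/4 = 10.5.
        Tie groups: |d|=8 (t=2); sum(t^3 - t) = 6.
        Var[W] = n(n+1)(2n+1)/24 - sum(t^3-t)/48 = 546/24 - 6/48 = 22.625.
        z = (W - E[W]) / sqrt(Var[W]) = (10.5 - 10.5) / 4.7566 = 0.0000.
        Two-sided p = 2*Phi(z) = 1.000000.
Step 6: alpha = 0.1. fail to reject H0.

W+ = 10.5, W- = 10.5, W = min = 10.5, p = 1.000000, fail to reject H0.


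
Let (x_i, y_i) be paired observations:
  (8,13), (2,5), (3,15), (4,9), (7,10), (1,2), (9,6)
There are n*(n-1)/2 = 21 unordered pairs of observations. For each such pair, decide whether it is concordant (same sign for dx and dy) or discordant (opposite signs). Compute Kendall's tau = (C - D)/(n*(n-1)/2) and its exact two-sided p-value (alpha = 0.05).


Step 1: Enumerate the 21 unordered pairs (i,j) with i<j and classify each by sign(x_j-x_i) * sign(y_j-y_i).
  (1,2):dx=-6,dy=-8->C; (1,3):dx=-5,dy=+2->D; (1,4):dx=-4,dy=-4->C; (1,5):dx=-1,dy=-3->C
  (1,6):dx=-7,dy=-11->C; (1,7):dx=+1,dy=-7->D; (2,3):dx=+1,dy=+10->C; (2,4):dx=+2,dy=+4->C
  (2,5):dx=+5,dy=+5->C; (2,6):dx=-1,dy=-3->C; (2,7):dx=+7,dy=+1->C; (3,4):dx=+1,dy=-6->D
  (3,5):dx=+4,dy=-5->D; (3,6):dx=-2,dy=-13->C; (3,7):dx=+6,dy=-9->D; (4,5):dx=+3,dy=+1->C
  (4,6):dx=-3,dy=-7->C; (4,7):dx=+5,dy=-3->D; (5,6):dx=-6,dy=-8->C; (5,7):dx=+2,dy=-4->D
  (6,7):dx=+8,dy=+4->C
Step 2: C = 14, D = 7, total pairs = 21.
Step 3: tau = (C - D)/(n(n-1)/2) = (14 - 7)/21 = 0.333333.
Step 4: Exact two-sided p-value (enumerate n! = 5040 permutations of y under H0): p = 0.381349.
Step 5: alpha = 0.05. fail to reject H0.

tau_b = 0.3333 (C=14, D=7), p = 0.381349, fail to reject H0.


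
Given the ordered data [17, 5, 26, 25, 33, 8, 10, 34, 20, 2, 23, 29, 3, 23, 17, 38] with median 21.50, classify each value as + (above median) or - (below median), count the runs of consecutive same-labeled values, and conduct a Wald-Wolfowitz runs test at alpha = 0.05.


Step 1: Compute median = 21.50; label A = above, B = below.
Labels in order: BBAAABBABBAABABA  (n_A = 8, n_B = 8)
Step 2: Count runs R = 10.
Step 3: Under H0 (random ordering), E[R] = 2*n_A*n_B/(n_A+n_B) + 1 = 2*8*8/16 + 1 = 9.0000.
        Var[R] = 2*n_A*n_B*(2*n_A*n_B - n_A - n_B) / ((n_A+n_B)^2 * (n_A+n_B-1)) = 14336/3840 = 3.7333.
        SD[R] = 1.9322.
Step 4: Continuity-corrected z = (R - 0.5 - E[R]) / SD[R] = (10 - 0.5 - 9.0000) / 1.9322 = 0.2588.
Step 5: Two-sided p-value via normal approximation = 2*(1 - Phi(|z|)) = 0.795809.
Step 6: alpha = 0.05. fail to reject H0.

R = 10, z = 0.2588, p = 0.795809, fail to reject H0.


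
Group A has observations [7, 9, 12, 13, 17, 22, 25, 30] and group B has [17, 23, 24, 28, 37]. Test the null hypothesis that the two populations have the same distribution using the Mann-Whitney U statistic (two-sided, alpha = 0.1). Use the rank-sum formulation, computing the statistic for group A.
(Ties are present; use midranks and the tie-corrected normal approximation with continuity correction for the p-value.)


Step 1: Combine and sort all 13 observations; assign midranks.
sorted (value, group): (7,X), (9,X), (12,X), (13,X), (17,X), (17,Y), (22,X), (23,Y), (24,Y), (25,X), (28,Y), (30,X), (37,Y)
ranks: 7->1, 9->2, 12->3, 13->4, 17->5.5, 17->5.5, 22->7, 23->8, 24->9, 25->10, 28->11, 30->12, 37->13
Step 2: Rank sum for X: R1 = 1 + 2 + 3 + 4 + 5.5 + 7 + 10 + 12 = 44.5.
Step 3: U_X = R1 - n1(n1+1)/2 = 44.5 - 8*9/2 = 44.5 - 36 = 8.5.
       U_Y = n1*n2 - U_X = 40 - 8.5 = 31.5.
Step 4: Ties are present, so use the tie-corrected normal approximation (with continuity correction) for the p-value.
Step 5: p-value = 0.106864; compare to alpha = 0.1. fail to reject H0.

U_X = 8.5, p = 0.106864, fail to reject H0 at alpha = 0.1.
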